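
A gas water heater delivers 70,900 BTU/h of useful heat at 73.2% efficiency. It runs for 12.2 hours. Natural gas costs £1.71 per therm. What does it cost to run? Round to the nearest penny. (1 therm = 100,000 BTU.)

£20.21

Heat delivered = 70,900 BTU/h × 12.2 h = 864,980 BTU
Gas input = 864,980 / 0.732 = 1,181,667 BTU
= 1,181,667 / 100,000 = 11.82 therm
Cost = 11.82 × £1.71/therm = £20.21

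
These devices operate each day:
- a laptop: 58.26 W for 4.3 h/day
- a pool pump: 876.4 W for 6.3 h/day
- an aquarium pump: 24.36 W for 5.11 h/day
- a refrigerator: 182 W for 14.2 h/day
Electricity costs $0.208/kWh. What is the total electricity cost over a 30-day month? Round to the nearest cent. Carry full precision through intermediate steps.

laptop: 58.26 W × 4.3 h × 30 d = 7,516 Wh = 7.516 kWh
pool pump: 876.4 W × 6.3 h × 30 d = 165,640 Wh = 165.6 kWh
aquarium pump: 24.36 W × 5.11 h × 30 d = 3,734 Wh = 3.734 kWh
refrigerator: 182 W × 14.2 h × 30 d = 77,532 Wh = 77.53 kWh
Total energy = 7.516 + 165.6 + 3.734 + 77.53 = 254.4 kWh
Cost = 254.4 kWh × $0.208 = $52.92

$52.92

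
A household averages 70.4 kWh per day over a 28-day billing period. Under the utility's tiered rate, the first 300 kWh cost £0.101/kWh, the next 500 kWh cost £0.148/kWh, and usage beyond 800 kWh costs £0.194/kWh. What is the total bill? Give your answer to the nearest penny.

£331.51

Usage = 70.4 kWh/day × 28 days = 1971.2 kWh
First 300 kWh × £0.101 = £30.30
Next 500 kWh × £0.148 = £74.00
Remaining 1171.2 kWh × £0.194 = £227.21
Total = £331.51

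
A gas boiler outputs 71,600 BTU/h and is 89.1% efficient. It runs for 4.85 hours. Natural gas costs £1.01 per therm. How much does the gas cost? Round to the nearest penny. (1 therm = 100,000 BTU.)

Heat delivered = 71,600 BTU/h × 4.85 h = 347,260 BTU
Gas input = 347,260 / 0.891 = 389,742 BTU
= 389,742 / 100,000 = 3.897 therm
Cost = 3.897 × £1.01/therm = £3.94

£3.94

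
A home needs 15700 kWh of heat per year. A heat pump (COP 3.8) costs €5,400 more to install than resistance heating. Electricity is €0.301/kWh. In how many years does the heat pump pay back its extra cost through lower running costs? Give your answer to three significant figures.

1.55 years

Resistance: 15700 kWh × €0.301 = €4,725.70/yr
Heat pump: 15700 / 3.8 = 4132 kWh in → × €0.301 = €1,243.61/yr
Annual savings = €3,482.09
Payback = €5,400 / €3,482.09 = 1.55 years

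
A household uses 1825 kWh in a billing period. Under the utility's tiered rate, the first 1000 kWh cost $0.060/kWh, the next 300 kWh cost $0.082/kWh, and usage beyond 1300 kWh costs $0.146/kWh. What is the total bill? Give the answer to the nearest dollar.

$161

First 1000 kWh × $0.060 = $60.00
Next 300 kWh × $0.082 = $24.60
Remaining 525 kWh × $0.146 = $76.65
Total = $161.25 ≈ $161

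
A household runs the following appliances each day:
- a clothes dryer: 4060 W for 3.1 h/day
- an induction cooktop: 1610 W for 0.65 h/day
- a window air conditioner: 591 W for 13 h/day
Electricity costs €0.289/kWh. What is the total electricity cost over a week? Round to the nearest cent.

€43.12

clothes dryer: 4060 W × 3.1 h × 7 d = 88,102 Wh = 88.1 kWh
induction cooktop: 1610 W × 0.65 h × 7 d = 7,326 Wh = 7.325 kWh
window air conditioner: 591 W × 13 h × 7 d = 53,781 Wh = 53.78 kWh
Total energy = 88.1 + 7.325 + 53.78 = 149.2 kWh
Cost = 149.2 kWh × €0.289 = €43.12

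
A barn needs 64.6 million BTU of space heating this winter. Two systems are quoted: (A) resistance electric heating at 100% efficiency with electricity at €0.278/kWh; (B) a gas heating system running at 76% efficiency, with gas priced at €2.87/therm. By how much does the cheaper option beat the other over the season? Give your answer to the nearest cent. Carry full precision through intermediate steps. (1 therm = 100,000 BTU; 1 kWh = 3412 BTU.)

€2823.92

Heat load = 64.6 × 10⁶ BTU = 64,600,000 BTU
Gas: input = 64,600,000 / 0.760 = 85,000,000 BTU = 850 therm → 850 × €2.87 = €2,439.50
Electric: 64,600,000 BTU / 3412 = 18,930 kWh → × €0.278 = €5,263.42
Difference = |€2,439.50 − €5,263.42| = €2,823.92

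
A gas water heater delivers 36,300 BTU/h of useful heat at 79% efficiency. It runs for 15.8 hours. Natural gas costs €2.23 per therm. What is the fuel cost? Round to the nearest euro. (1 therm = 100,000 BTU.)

Heat delivered = 36,300 BTU/h × 15.8 h = 573,540 BTU
Gas input = 573,540 / 0.790 = 726,000 BTU
= 726,000 / 100,000 = 7.26 therm
Cost = 7.26 × €2.23/therm = €16.19 ≈ €16

€16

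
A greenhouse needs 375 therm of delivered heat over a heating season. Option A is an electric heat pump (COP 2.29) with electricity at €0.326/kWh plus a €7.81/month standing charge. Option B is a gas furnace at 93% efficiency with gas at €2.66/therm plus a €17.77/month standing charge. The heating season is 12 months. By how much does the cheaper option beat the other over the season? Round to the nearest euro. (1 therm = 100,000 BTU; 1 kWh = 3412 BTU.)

Heat load = 375 therm × 100,000 = 37,500,000 BTU
Gas: input = 37,500,000 / 0.93 = 40,322,581 BTU = 403.2 therm → 403.2 × €2.66 = €1,072.58; + 12 × €17.77 standing = €1,285.82
Heat pump: 37,500,000 BTU / 3412 = 10,990 kWh heat; / 2.29 = 4,799 kWh in → × €0.326 = €1,564.60; + 12 × €7.81 standing = €1,658.32
Difference = |€1,285.82 − €1,658.32| = €372.50 ≈ €373

€373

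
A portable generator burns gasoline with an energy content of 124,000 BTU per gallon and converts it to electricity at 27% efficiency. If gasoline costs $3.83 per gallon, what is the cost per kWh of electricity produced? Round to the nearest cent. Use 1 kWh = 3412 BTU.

Electrical output per gallon = 124,000 BTU × 0.27 / 3412 BTU/kWh = 9.812 kWh
Cost per kWh = $3.83 / 9.812 kWh = $0.390

$0.39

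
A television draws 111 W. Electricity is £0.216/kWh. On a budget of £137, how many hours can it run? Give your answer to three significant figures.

Energy budget = £137 / £0.216 per kWh = 634.3 kWh = 634,259 Wh
Runtime = 634,259 Wh / 111 W = 5,714 h

5710 h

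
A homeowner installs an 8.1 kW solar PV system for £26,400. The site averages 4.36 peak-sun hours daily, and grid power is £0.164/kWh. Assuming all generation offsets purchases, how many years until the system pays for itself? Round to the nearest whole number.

Daily generation = 8.1 kW × 4.36 h = 35.32 kWh
Annual generation = 35.32 × 365 = 12890 kWh
Annual savings = 12890 × £0.164 = £2,114.02
Payback = £26,400 / £2,114.02 = 12.5 years

12 years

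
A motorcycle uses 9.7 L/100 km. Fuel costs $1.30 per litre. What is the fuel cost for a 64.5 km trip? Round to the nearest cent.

$8.13

Fuel = 9.7 L/100 km × 64.5 km / 100 = 6.256 L
Cost = 6.256 L × $1.30/L = $8.13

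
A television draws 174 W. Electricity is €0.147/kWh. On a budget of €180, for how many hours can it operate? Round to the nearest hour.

7037 h

Energy budget = €180 / €0.147 per kWh = 1,224 kWh = 1,224,490 Wh
Runtime = 1,224,490 Wh / 174 W = 7,037 h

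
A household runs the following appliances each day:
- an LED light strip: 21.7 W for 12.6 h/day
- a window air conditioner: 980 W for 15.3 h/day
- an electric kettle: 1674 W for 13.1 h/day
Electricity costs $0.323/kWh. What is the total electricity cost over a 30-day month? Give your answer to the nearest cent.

LED light strip: 21.7 W × 12.6 h × 30 d = 8,203 Wh = 8.203 kWh
window air conditioner: 980 W × 15.3 h × 30 d = 449,820 Wh = 449.8 kWh
electric kettle: 1674 W × 13.1 h × 30 d = 657,882 Wh = 657.9 kWh
Total energy = 8.203 + 449.8 + 657.9 = 1,116 kWh
Cost = 1,116 kWh × $0.323 = $360.44

$360.44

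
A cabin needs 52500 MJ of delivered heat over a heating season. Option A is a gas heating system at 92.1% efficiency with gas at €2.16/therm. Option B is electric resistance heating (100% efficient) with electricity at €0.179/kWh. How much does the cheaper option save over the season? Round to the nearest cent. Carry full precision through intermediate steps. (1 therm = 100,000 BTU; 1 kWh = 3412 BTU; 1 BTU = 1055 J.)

Heat load = 52500 MJ = 52,500,000,000 J / 1055 = 49,763,033 BTU
Gas: input = 49,763,033 / 0.921 = 54,031,524 BTU = 540.3 therm → 540.3 × €2.16 = €1,167.08
Electric: 49,763,033 BTU / 3412 = 14,580 kWh → × €0.179 = €2,610.66
Difference = |€1,167.08 − €2,610.66| = €1,443.58

€1443.58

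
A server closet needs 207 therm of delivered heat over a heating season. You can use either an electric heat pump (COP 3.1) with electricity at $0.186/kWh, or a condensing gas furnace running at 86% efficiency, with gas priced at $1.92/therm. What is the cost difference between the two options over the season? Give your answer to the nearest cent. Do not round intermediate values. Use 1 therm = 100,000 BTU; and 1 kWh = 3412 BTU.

Heat load = 207 therm × 100,000 = 20,700,000 BTU
Gas: input = 20,700,000 / 0.86 = 24,069,767 BTU = 240.7 therm → 240.7 × $1.92 = $462.14
Heat pump: 20,700,000 BTU / 3412 = 6,067 kWh heat; / 3.1 = 1,957 kWh in → × $0.186 = $364.01
Difference = |$462.14 − $364.01| = $98.13

$98.13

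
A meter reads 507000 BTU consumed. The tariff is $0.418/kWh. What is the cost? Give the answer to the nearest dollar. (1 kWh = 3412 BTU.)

$62

507000 BTU × (0.00029308 kWh/BTU) = 148.6 kWh
Cost = 148.6 kWh × $0.418/kWh = $62.11 ≈ $62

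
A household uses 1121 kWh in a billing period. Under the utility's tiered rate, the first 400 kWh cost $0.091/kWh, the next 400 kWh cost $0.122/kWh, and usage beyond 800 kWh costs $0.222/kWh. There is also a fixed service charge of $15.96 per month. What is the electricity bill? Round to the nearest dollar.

First 400 kWh × $0.091 = $36.40
Next 400 kWh × $0.122 = $48.80
Remaining 321 kWh × $0.222 = $71.26
Energy charge = $156.46; + service $15.96 = $172.42 ≈ $172

$172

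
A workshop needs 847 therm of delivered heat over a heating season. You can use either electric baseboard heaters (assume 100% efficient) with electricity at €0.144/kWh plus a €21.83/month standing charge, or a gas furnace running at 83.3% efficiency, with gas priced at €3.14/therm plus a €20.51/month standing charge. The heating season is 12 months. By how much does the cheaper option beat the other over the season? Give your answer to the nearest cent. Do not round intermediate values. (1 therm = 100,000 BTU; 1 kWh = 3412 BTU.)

Heat load = 847 therm × 100,000 = 84,700,000 BTU
Gas: input = 84,700,000 / 0.833 = 101,680,672 BTU = 1,017 therm → 1,017 × €3.14 = €3,192.77; + 12 × €20.51 standing = €3,438.89
Electric: 84,700,000 BTU / 3412 = 24,820 kWh → × €0.144 = €3,574.68; + 12 × €21.83 standing = €3,836.64
Difference = |€3,438.89 − €3,836.64| = €397.74

€397.74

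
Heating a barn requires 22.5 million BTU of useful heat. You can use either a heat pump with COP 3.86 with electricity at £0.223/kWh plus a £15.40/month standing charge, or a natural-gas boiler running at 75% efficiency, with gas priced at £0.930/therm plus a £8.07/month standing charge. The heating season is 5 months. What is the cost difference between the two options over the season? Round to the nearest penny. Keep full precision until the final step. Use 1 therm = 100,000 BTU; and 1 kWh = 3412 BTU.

£138.62

Heat load = 22.5 × 10⁶ BTU = 22,500,000 BTU
Gas: input = 22,500,000 / 0.75 = 30,000,000 BTU = 300 therm → 300 × £0.930 = £279.00; + 5 × £8.07 standing = £319.35
Heat pump: 22,500,000 BTU / 3412 = 6,594 kWh heat; / 3.86 = 1,708 kWh in → × £0.223 = £380.97; + 5 × £15.40 standing = £457.97
Difference = |£319.35 − £457.97| = £138.62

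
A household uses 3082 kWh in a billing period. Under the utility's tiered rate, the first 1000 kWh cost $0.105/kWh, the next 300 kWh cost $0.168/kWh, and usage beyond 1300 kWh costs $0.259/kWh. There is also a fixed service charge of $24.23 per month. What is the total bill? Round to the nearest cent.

First 1000 kWh × $0.105 = $105.00
Next 300 kWh × $0.168 = $50.40
Remaining 1782 kWh × $0.259 = $461.54
Energy charge = $616.94; + service $24.23 = $641.17

$641.17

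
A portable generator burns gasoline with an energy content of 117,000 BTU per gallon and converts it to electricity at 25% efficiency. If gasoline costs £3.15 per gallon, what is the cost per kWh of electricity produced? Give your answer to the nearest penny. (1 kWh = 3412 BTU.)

Electrical output per gallon = 117,000 BTU × 0.25 / 3412 BTU/kWh = 8.573 kWh
Cost per kWh = £3.15 / 8.573 kWh = £0.367

£0.37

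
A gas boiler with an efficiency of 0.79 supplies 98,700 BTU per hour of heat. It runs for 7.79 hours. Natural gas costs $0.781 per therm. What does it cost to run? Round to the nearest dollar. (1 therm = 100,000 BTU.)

$8

Heat delivered = 98,700 BTU/h × 7.79 h = 768,873 BTU
Gas input = 768,873 / 0.79 = 973,257 BTU
= 973,257 / 100,000 = 9.733 therm
Cost = 9.733 × $0.781/therm = $7.60 ≈ $8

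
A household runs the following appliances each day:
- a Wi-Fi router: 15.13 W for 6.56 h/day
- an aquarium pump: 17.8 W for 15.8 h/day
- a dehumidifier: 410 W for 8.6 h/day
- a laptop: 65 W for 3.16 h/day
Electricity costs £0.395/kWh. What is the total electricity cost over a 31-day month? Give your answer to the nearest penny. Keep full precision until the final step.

£50.35

Wi-Fi router: 15.13 W × 6.56 h × 31 d = 3,077 Wh = 3.077 kWh
aquarium pump: 17.8 W × 15.8 h × 31 d = 8,718 Wh = 8.718 kWh
dehumidifier: 410 W × 8.6 h × 31 d = 109,306 Wh = 109.3 kWh
laptop: 65 W × 3.16 h × 31 d = 6,367 Wh = 6.367 kWh
Total energy = 3.077 + 8.718 + 109.3 + 6.367 = 127.5 kWh
Cost = 127.5 kWh × £0.395 = £50.35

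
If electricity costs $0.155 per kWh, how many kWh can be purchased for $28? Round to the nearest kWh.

181 kWh

$28 / $0.155 per kWh = 180.6 kWh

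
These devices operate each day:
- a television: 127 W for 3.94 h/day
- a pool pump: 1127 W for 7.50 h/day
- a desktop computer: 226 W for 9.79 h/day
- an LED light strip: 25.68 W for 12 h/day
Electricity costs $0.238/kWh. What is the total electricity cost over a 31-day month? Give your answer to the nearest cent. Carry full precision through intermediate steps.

television: 127 W × 3.94 h × 31 d = 15,512 Wh = 15.51 kWh
pool pump: 1127 W × 7.50 h × 31 d = 262,028 Wh = 262 kWh
desktop computer: 226 W × 9.79 h × 31 d = 68,589 Wh = 68.59 kWh
LED light strip: 25.68 W × 12 h × 31 d = 9,553 Wh = 9.553 kWh
Total energy = 15.51 + 262 + 68.59 + 9.553 = 355.7 kWh
Cost = 355.7 kWh × $0.238 = $84.65

$84.65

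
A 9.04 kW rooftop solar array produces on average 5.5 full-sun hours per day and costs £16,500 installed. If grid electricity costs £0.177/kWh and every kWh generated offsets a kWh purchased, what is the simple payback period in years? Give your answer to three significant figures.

Daily generation = 9.04 kW × 5.5 h = 49.72 kWh
Annual generation = 49.72 × 365 = 18148 kWh
Annual savings = 18148 × £0.177 = £3,212.16
Payback = £16,500 / £3,212.16 = 5.14 years

5.14 years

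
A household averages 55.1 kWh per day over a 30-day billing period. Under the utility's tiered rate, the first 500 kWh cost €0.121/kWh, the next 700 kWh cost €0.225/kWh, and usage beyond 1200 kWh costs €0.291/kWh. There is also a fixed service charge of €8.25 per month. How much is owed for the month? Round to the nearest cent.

Usage = 55.1 kWh/day × 30 days = 1653 kWh
First 500 kWh × €0.121 = €60.50
Next 700 kWh × €0.225 = €157.50
Remaining 453 kWh × €0.291 = €131.82
Energy charge = €349.82; + service €8.25 = €358.07

€358.07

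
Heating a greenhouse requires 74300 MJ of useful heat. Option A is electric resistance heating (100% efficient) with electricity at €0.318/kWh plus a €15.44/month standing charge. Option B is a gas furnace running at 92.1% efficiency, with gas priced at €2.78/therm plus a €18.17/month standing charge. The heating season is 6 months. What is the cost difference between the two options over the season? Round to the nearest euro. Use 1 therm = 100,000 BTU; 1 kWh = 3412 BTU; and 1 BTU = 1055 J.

€4422

Heat load = 74300 MJ = 74,300,000,000 J / 1055 = 70,426,540 BTU
Gas: input = 70,426,540 / 0.921 = 76,467,470 BTU = 764.7 therm → 764.7 × €2.78 = €2,125.80; + 6 × €18.17 standing = €2,234.82
Electric: 70,426,540 BTU / 3412 = 20,640 kWh → × €0.318 = €6,563.79; + 6 × €15.44 standing = €6,656.43
Difference = |€2,234.82 − €6,656.43| = €4,421.61 ≈ €4422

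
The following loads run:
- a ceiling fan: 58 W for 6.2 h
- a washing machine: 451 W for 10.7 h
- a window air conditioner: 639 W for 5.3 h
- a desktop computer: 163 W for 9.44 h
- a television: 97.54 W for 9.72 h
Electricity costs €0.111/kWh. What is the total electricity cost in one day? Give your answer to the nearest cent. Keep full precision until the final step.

€1.23

ceiling fan: 58 W × 6.2 h = 360 Wh = 0.3596 kWh
washing machine: 451 W × 10.7 h = 4,826 Wh = 4.826 kWh
window air conditioner: 639 W × 5.3 h = 3,387 Wh = 3.387 kWh
desktop computer: 163 W × 9.44 h = 1,539 Wh = 1.539 kWh
television: 97.54 W × 9.72 h = 948 Wh = 0.9481 kWh
Total energy = 0.3596 + 4.826 + 3.387 + 1.539 + 0.9481 = 11.06 kWh
Cost = 11.06 kWh × €0.111 = €1.23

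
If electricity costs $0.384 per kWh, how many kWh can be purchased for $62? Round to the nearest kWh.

161 kWh

$62 / $0.384 per kWh = 161.5 kWh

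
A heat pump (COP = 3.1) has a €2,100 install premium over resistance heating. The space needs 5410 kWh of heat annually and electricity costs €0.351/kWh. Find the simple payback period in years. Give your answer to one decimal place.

1.6 years

Resistance: 5410 kWh × €0.351 = €1,898.91/yr
Heat pump: 5410 / 3.1 = 1745 kWh in → × €0.351 = €612.55/yr
Annual savings = €1,286.36
Payback = €2,100 / €1,286.36 = 1.63 years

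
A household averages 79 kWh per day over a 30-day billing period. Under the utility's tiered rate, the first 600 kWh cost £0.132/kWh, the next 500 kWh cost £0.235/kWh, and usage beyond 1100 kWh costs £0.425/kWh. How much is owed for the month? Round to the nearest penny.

Usage = 79 kWh/day × 30 days = 2370 kWh
First 600 kWh × £0.132 = £79.20
Next 500 kWh × £0.235 = £117.50
Remaining 1270 kWh × £0.425 = £539.75
Total = £736.45

£736.45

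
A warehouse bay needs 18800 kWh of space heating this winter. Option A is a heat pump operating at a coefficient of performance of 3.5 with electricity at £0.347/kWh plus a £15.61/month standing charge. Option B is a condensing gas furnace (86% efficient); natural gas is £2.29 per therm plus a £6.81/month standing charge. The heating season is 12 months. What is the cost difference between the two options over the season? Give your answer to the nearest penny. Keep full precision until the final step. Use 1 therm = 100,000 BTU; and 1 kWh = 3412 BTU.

£261.42

Heat load = 18800 kWh × 3412 = 64,145,600 BTU
Gas: input = 64,145,600 / 0.86 = 74,587,907 BTU = 745.9 therm → 745.9 × £2.29 = £1,708.06; + 12 × £6.81 standing = £1,789.78
Heat pump: 64,145,600 BTU / 3412 = 18,800 kWh heat; / 3.5 = 5,371 kWh in → × £0.347 = £1,863.89; + 12 × £15.61 standing = £2,051.21
Difference = |£1,789.78 − £2,051.21| = £261.42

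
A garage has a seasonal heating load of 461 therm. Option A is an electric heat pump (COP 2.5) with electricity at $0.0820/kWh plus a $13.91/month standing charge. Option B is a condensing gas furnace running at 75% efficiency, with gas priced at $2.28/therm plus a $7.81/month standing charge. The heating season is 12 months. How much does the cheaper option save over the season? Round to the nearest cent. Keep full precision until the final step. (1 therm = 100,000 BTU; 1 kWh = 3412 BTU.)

Heat load = 461 therm × 100,000 = 46,100,000 BTU
Gas: input = 46,100,000 / 0.75 = 61,466,667 BTU = 614.7 therm → 614.7 × $2.28 = $1,401.44; + 12 × $7.81 standing = $1,495.16
Heat pump: 46,100,000 BTU / 3412 = 13,510 kWh heat; / 2.5 = 5,404 kWh in → × $0.0820 = $443.17; + 12 × $13.91 standing = $610.09
Difference = |$1,495.16 − $610.09| = $885.07

$885.07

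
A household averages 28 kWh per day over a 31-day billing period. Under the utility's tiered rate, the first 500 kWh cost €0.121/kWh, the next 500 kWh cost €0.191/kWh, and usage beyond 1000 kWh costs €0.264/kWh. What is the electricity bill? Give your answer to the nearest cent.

€130.79

Usage = 28 kWh/day × 31 days = 868 kWh
First 500 kWh × €0.121 = €60.50
Next 368 kWh × €0.191 = €70.29
Remaining tier: 0 kWh (not reached)
Total = €130.79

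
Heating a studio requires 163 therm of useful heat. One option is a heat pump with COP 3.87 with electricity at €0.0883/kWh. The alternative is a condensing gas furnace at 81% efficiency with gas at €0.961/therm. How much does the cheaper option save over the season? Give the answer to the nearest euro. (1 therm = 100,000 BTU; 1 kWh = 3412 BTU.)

Heat load = 163 therm × 100,000 = 16,300,000 BTU
Gas: input = 16,300,000 / 0.810 = 20,123,457 BTU = 201.2 therm → 201.2 × €0.961 = €193.39
Heat pump: 16,300,000 BTU / 3412 = 4,777 kWh heat; / 3.87 = 1,234 kWh in → × €0.0883 = €109.00
Difference = |€193.39 − €109.00| = €84.39 ≈ €84

€84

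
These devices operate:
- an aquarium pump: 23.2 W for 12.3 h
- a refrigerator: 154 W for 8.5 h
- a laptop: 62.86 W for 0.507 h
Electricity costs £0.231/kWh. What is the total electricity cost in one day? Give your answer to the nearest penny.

aquarium pump: 23.2 W × 12.3 h = 285 Wh = 0.2854 kWh
refrigerator: 154 W × 8.5 h = 1,309 Wh = 1.309 kWh
laptop: 62.86 W × 0.507 h = 32 Wh = 0.03187 kWh
Total energy = 0.2854 + 1.309 + 0.03187 = 1.626 kWh
Cost = 1.626 kWh × £0.231 = £0.38

£0.38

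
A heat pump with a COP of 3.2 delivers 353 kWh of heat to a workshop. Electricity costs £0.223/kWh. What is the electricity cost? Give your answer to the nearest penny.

£24.60

Electrical input = 353 kWh / 3.2 = 110.3 kWh
Cost = 110.3 × £0.223/kWh = £24.60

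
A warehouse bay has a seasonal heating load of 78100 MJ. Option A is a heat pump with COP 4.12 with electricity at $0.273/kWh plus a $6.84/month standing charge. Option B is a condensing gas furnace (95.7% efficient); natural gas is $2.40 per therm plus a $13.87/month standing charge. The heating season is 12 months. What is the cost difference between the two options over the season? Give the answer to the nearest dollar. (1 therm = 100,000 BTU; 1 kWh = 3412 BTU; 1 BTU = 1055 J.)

$503

Heat load = 78100 MJ = 78,100,000,000 J / 1055 = 74,028,436 BTU
Gas: input = 74,028,436 / 0.957 = 77,354,688 BTU = 773.5 therm → 773.5 × $2.40 = $1,856.51; + 12 × $13.87 standing = $2,022.95
Heat pump: 74,028,436 BTU / 3412 = 21,700 kWh heat; / 4.12 = 5,266 kWh in → × $0.273 = $1,437.66; + 12 × $6.84 standing = $1,519.74
Difference = |$2,022.95 − $1,519.74| = $503.22 ≈ $503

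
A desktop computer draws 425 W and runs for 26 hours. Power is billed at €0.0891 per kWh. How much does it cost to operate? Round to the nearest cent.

€0.98

Energy = 425 W × 26 h = 11,050 Wh = 11.05 kWh
Cost = 11.05 kWh × €0.0891/kWh = €0.98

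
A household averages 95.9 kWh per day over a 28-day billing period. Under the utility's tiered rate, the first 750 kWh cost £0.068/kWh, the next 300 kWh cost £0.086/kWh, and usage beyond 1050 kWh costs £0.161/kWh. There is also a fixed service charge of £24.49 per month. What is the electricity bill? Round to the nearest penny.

£364.56

Usage = 95.9 kWh/day × 28 days = 2685.2 kWh
First 750 kWh × £0.068 = £51.00
Next 300 kWh × £0.086 = £25.80
Remaining 1635.2 kWh × £0.161 = £263.27
Energy charge = £340.07; + service £24.49 = £364.56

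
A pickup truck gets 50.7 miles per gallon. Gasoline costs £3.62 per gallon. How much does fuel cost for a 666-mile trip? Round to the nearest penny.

£47.55

Fuel = 666 mi / 50.7 mpg = 13.14 gal
Cost = 13.14 gal × £3.62/gal = £47.55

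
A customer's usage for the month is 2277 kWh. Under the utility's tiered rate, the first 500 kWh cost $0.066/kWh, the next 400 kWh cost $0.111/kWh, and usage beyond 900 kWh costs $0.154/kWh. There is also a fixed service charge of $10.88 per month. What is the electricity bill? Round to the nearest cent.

First 500 kWh × $0.066 = $33.00
Next 400 kWh × $0.111 = $44.40
Remaining 1377 kWh × $0.154 = $212.06
Energy charge = $289.46; + service $10.88 = $300.34

$300.34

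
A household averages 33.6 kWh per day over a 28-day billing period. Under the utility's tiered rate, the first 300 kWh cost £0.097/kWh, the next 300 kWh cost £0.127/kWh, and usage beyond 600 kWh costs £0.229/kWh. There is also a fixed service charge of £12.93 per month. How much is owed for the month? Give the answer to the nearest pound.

£158

Usage = 33.6 kWh/day × 28 days = 940.8 kWh
First 300 kWh × £0.097 = £29.10
Next 300 kWh × £0.127 = £38.10
Remaining 340.8 kWh × £0.229 = £78.04
Energy charge = £145.24; + service £12.93 = £158.17 ≈ £158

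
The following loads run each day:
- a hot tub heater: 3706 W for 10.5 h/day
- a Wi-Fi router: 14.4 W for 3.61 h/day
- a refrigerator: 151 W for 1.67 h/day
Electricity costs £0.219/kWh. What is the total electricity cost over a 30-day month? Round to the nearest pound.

hot tub heater: 3706 W × 10.5 h × 30 d = 1,167,390 Wh = 1,167 kWh
Wi-Fi router: 14.4 W × 3.61 h × 30 d = 1,560 Wh = 1.56 kWh
refrigerator: 151 W × 1.67 h × 30 d = 7,565 Wh = 7.565 kWh
Total energy = 1,167 + 1.56 + 7.565 = 1,177 kWh
Cost = 1,177 kWh × £0.219 = £257.66 ≈ £258

£258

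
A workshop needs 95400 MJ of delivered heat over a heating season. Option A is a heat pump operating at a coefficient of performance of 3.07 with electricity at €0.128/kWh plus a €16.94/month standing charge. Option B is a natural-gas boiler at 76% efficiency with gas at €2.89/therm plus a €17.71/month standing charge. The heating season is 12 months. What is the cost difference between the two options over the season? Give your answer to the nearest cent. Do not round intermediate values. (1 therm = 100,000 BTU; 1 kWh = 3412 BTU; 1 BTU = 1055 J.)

Heat load = 95400 MJ = 95,400,000,000 J / 1055 = 90,426,540 BTU
Gas: input = 90,426,540 / 0.760 = 118,982,290 BTU = 1,190 therm → 1,190 × €2.89 = €3,438.59; + 12 × €17.71 standing = €3,651.11
Heat pump: 90,426,540 BTU / 3412 = 26,500 kWh heat; / 3.07 = 8,633 kWh in → × €0.128 = €1,104.99; + 12 × €16.94 standing = €1,308.27
Difference = |€3,651.11 − €1,308.27| = €2,342.84

€2342.84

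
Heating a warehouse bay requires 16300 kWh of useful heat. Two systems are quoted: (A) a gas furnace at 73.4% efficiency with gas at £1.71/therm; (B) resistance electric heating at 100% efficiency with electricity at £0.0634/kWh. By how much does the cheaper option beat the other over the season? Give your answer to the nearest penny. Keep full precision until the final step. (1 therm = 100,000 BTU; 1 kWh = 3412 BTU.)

£262.26

Heat load = 16300 kWh × 3412 = 55,615,600 BTU
Gas: input = 55,615,600 / 0.734 = 75,770,572 BTU = 757.7 therm → 757.7 × £1.71 = £1,295.68
Electric: 55,615,600 BTU / 3412 = 16,300 kWh → × £0.0634 = £1,033.42
Difference = |£1,295.68 − £1,033.42| = £262.26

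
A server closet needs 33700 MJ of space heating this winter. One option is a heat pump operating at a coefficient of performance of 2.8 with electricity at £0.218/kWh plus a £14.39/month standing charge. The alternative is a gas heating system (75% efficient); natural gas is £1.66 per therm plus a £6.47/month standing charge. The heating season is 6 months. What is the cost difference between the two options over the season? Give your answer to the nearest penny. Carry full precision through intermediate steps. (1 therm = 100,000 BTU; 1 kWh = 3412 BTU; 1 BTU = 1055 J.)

£69.41

Heat load = 33700 MJ = 33,700,000,000 J / 1055 = 31,943,128 BTU
Gas: input = 31,943,128 / 0.75 = 42,590,837 BTU = 425.9 therm → 425.9 × £1.66 = £707.01; + 6 × £6.47 standing = £745.83
Heat pump: 31,943,128 BTU / 3412 = 9,362 kWh heat; / 2.8 = 3,344 kWh in → × £0.218 = £728.90; + 6 × £14.39 standing = £815.24
Difference = |£745.83 − £815.24| = £69.41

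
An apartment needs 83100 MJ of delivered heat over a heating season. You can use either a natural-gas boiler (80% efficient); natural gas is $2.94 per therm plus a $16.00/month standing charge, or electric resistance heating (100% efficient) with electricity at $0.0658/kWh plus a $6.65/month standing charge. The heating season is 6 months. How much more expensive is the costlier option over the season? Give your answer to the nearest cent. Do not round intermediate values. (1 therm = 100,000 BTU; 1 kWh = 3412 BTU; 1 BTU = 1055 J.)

$1431.79

Heat load = 83100 MJ = 83,100,000,000 J / 1055 = 78,767,773 BTU
Gas: input = 78,767,773 / 0.80 = 98,459,716 BTU = 984.6 therm → 984.6 × $2.94 = $2,894.72; + 6 × $16.00 standing = $2,990.72
Electric: 78,767,773 BTU / 3412 = 23,090 kWh → × $0.0658 = $1,519.03; + 6 × $6.65 standing = $1,558.93
Difference = |$2,990.72 − $1,558.93| = $1,431.79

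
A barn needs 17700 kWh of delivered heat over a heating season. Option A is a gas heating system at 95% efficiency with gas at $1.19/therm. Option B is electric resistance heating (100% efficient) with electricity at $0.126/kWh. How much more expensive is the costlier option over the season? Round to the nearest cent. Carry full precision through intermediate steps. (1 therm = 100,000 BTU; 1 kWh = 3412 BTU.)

Heat load = 17700 kWh × 3412 = 60,392,400 BTU
Gas: input = 60,392,400 / 0.950 = 63,570,947 BTU = 635.7 therm → 635.7 × $1.19 = $756.49
Electric: 60,392,400 BTU / 3412 = 17,700 kWh → × $0.126 = $2,230.20
Difference = |$756.49 − $2,230.20| = $1,473.71

$1473.71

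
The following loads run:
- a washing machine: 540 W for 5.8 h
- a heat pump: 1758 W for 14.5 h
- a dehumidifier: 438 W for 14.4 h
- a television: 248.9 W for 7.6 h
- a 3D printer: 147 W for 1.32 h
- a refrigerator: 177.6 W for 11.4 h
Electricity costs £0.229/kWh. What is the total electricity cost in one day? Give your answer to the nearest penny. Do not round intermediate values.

£8.94

washing machine: 540 W × 5.8 h = 3,132 Wh = 3.132 kWh
heat pump: 1758 W × 14.5 h = 25,491 Wh = 25.49 kWh
dehumidifier: 438 W × 14.4 h = 6,307 Wh = 6.307 kWh
television: 248.9 W × 7.6 h = 1,892 Wh = 1.892 kWh
3D printer: 147 W × 1.32 h = 194 Wh = 0.194 kWh
refrigerator: 177.6 W × 11.4 h = 2,025 Wh = 2.025 kWh
Total energy = 3.132 + 25.49 + 6.307 + 1.892 + 0.194 + 2.025 = 39.04 kWh
Cost = 39.04 kWh × £0.229 = £8.94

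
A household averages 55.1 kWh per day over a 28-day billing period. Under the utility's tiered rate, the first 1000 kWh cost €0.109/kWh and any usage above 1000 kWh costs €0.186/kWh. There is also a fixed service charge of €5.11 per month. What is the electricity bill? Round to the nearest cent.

Usage = 55.1 kWh/day × 28 days = 1542.8 kWh
First 1000 kWh × €0.109 = €109.00
Remaining 542.8 kWh × €0.186 = €100.96
Energy charge = €209.96; + service €5.11 = €215.07

€215.07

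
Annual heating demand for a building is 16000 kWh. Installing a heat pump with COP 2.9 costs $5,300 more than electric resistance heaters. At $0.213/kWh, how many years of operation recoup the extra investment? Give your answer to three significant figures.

Resistance: 16000 kWh × $0.213 = $3,408.00/yr
Heat pump: 16000 / 2.9 = 5517 kWh in → × $0.213 = $1,175.17/yr
Annual savings = $2,232.83
Payback = $5,300 / $2,232.83 = 2.37 years

2.37 years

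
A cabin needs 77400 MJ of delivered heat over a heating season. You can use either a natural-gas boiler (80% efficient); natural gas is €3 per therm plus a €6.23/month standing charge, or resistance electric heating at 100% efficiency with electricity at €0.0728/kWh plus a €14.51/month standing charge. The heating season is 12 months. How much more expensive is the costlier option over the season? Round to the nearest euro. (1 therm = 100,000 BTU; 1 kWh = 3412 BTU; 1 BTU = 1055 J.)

€1086

Heat load = 77400 MJ = 77,400,000,000 J / 1055 = 73,364,929 BTU
Gas: input = 73,364,929 / 0.80 = 91,706,161 BTU = 917.1 therm → 917.1 × €3 = €2,751.18; + 12 × €6.23 standing = €2,825.94
Electric: 73,364,929 BTU / 3412 = 21,500 kWh → × €0.0728 = €1,565.35; + 12 × €14.51 standing = €1,739.47
Difference = |€2,825.94 − €1,739.47| = €1,086.48 ≈ €1086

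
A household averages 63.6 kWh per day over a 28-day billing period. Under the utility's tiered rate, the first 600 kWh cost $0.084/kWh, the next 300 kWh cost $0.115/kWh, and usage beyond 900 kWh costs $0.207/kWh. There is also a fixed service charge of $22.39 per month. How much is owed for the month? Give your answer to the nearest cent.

Usage = 63.6 kWh/day × 28 days = 1780.8 kWh
First 600 kWh × $0.084 = $50.40
Next 300 kWh × $0.115 = $34.50
Remaining 880.8 kWh × $0.207 = $182.33
Energy charge = $267.23; + service $22.39 = $289.62

$289.62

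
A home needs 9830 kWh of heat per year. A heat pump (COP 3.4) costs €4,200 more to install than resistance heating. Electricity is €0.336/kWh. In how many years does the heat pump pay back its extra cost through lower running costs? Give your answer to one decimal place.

Resistance: 9830 kWh × €0.336 = €3,302.88/yr
Heat pump: 9830 / 3.4 = 2891 kWh in → × €0.336 = €971.44/yr
Annual savings = €2,331.44
Payback = €4,200 / €2,331.44 = 1.8 years

1.8 years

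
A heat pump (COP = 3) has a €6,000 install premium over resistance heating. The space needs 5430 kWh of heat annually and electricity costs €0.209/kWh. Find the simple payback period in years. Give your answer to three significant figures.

Resistance: 5430 kWh × €0.209 = €1,134.87/yr
Heat pump: 5430 / 3 = 1810 kWh in → × €0.209 = €378.29/yr
Annual savings = €756.58
Payback = €6,000 / €756.58 = 7.93 years

7.93 years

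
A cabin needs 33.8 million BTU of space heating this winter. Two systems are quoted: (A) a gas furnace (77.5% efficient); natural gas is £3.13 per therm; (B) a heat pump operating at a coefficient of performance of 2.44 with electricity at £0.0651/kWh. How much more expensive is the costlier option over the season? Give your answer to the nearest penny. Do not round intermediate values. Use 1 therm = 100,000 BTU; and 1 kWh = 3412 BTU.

£1100.78

Heat load = 33.8 × 10⁶ BTU = 33,800,000 BTU
Gas: input = 33,800,000 / 0.775 = 43,612,903 BTU = 436.1 therm → 436.1 × £3.13 = £1,365.08
Heat pump: 33,800,000 BTU / 3412 = 9,906 kWh heat; / 2.44 = 4,060 kWh in → × £0.0651 = £264.30
Difference = |£1,365.08 − £264.30| = £1,100.78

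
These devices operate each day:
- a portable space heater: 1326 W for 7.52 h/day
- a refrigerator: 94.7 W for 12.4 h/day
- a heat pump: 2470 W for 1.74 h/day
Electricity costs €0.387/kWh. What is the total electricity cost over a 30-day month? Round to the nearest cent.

€179.30

portable space heater: 1326 W × 7.52 h × 30 d = 299,146 Wh = 299.1 kWh
refrigerator: 94.7 W × 12.4 h × 30 d = 35,228 Wh = 35.23 kWh
heat pump: 2470 W × 1.74 h × 30 d = 128,934 Wh = 128.9 kWh
Total energy = 299.1 + 35.23 + 128.9 = 463.3 kWh
Cost = 463.3 kWh × €0.387 = €179.30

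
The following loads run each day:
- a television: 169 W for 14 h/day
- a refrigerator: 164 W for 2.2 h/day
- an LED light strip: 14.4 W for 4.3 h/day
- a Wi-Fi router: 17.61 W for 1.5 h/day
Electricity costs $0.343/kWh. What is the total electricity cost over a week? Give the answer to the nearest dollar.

television: 169 W × 14 h × 7 d = 16,562 Wh = 16.56 kWh
refrigerator: 164 W × 2.2 h × 7 d = 2,526 Wh = 2.526 kWh
LED light strip: 14.4 W × 4.3 h × 7 d = 433 Wh = 0.4334 kWh
Wi-Fi router: 17.61 W × 1.5 h × 7 d = 185 Wh = 0.1849 kWh
Total energy = 16.56 + 2.526 + 0.4334 + 0.1849 = 19.71 kWh
Cost = 19.71 kWh × $0.343 = $6.76 ≈ $7

$7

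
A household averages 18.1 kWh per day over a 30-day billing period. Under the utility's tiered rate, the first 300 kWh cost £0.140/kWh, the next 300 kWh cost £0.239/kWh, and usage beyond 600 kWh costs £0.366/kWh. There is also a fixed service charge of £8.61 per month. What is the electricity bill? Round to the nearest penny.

£108.69

Usage = 18.1 kWh/day × 30 days = 543 kWh
First 300 kWh × £0.140 = £42.00
Next 243 kWh × £0.239 = £58.08
Remaining tier: 0 kWh (not reached)
Energy charge = £100.08; + service £8.61 = £108.69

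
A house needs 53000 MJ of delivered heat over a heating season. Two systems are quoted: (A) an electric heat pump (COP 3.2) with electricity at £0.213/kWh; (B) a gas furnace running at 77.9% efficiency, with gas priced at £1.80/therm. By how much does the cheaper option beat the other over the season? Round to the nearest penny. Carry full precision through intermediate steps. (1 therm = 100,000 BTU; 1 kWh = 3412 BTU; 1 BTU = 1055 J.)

£180.76

Heat load = 53000 MJ = 53,000,000,000 J / 1055 = 50,236,967 BTU
Gas: input = 50,236,967 / 0.779 = 64,489,046 BTU = 644.9 therm → 644.9 × £1.80 = £1,160.80
Heat pump: 50,236,967 BTU / 3412 = 14,720 kWh heat; / 3.2 = 4,601 kWh in → × £0.213 = £980.04
Difference = |£1,160.80 − £980.04| = £180.76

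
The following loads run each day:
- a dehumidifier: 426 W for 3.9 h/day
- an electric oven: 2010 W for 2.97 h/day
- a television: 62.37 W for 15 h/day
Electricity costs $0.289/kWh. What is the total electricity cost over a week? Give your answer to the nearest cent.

dehumidifier: 426 W × 3.9 h × 7 d = 11,630 Wh = 11.63 kWh
electric oven: 2010 W × 2.97 h × 7 d = 41,788 Wh = 41.79 kWh
television: 62.37 W × 15 h × 7 d = 6,549 Wh = 6.549 kWh
Total energy = 11.63 + 41.79 + 6.549 = 59.97 kWh
Cost = 59.97 kWh × $0.289 = $17.33

$17.33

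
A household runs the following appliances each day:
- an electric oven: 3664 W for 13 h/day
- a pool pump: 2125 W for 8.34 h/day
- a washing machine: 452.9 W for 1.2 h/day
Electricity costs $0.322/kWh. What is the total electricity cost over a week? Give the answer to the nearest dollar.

$149

electric oven: 3664 W × 13 h × 7 d = 333,424 Wh = 333.4 kWh
pool pump: 2125 W × 8.34 h × 7 d = 124,058 Wh = 124.1 kWh
washing machine: 452.9 W × 1.2 h × 7 d = 3,804 Wh = 3.804 kWh
Total energy = 333.4 + 124.1 + 3.804 = 461.3 kWh
Cost = 461.3 kWh × $0.322 = $148.53 ≈ $149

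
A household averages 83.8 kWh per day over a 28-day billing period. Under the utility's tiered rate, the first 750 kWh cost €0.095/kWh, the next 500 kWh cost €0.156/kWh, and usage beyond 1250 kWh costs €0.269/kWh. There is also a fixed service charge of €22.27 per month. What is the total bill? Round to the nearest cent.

€466.45

Usage = 83.8 kWh/day × 28 days = 2346.4 kWh
First 750 kWh × €0.095 = €71.25
Next 500 kWh × €0.156 = €78.00
Remaining 1096.4 kWh × €0.269 = €294.93
Energy charge = €444.18; + service €22.27 = €466.45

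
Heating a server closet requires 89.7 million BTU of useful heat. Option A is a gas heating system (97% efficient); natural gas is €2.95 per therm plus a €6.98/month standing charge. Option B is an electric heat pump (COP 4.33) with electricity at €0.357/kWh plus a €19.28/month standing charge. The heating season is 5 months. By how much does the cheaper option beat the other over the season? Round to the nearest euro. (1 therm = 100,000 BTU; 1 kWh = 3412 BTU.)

Heat load = 89.7 × 10⁶ BTU = 89,700,000 BTU
Gas: input = 89,700,000 / 0.97 = 92,474,227 BTU = 924.7 therm → 924.7 × €2.95 = €2,727.99; + 5 × €6.98 standing = €2,762.89
Heat pump: 89,700,000 BTU / 3412 = 26,290 kWh heat; / 4.33 = 6,071 kWh in → × €0.357 = €2,167.52; + 5 × €19.28 standing = €2,263.92
Difference = |€2,762.89 − €2,263.92| = €498.97 ≈ €499

€499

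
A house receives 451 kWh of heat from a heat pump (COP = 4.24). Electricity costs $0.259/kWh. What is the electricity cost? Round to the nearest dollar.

Electrical input = 451 kWh / 4.24 = 106.4 kWh
Cost = 106.4 × $0.259/kWh = $27.55 ≈ $28

$28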